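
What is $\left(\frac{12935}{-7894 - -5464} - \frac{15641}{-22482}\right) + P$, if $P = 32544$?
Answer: $\frac{9875927380}{303507} \approx 32539.0$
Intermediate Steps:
$\left(\frac{12935}{-7894 - -5464} - \frac{15641}{-22482}\right) + P = \left(\frac{12935}{-7894 - -5464} - \frac{15641}{-22482}\right) + 32544 = \left(\frac{12935}{-7894 + 5464} - - \frac{15641}{22482}\right) + 32544 = \left(\frac{12935}{-2430} + \frac{15641}{22482}\right) + 32544 = \left(12935 \left(- \frac{1}{2430}\right) + \frac{15641}{22482}\right) + 32544 = \left(- \frac{2587}{486} + \frac{15641}{22482}\right) + 32544 = - \frac{1404428}{303507} + 32544 = \frac{9875927380}{303507}$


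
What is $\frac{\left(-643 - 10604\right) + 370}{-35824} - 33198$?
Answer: $- \frac{1189274275}{35824} \approx -33198.0$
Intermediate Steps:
$\frac{\left(-643 - 10604\right) + 370}{-35824} - 33198 = \left(-11247 + 370\right) \left(- \frac{1}{35824}\right) - 33198 = \left(-10877\right) \left(- \frac{1}{35824}\right) - 33198 = \frac{10877}{35824} - 33198 = - \frac{1189274275}{35824}$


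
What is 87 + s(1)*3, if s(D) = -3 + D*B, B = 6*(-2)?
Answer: 42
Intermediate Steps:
B = -12
s(D) = -3 - 12*D (s(D) = -3 + D*(-12) = -3 - 12*D)
87 + s(1)*3 = 87 + (-3 - 12*1)*3 = 87 + (-3 - 12)*3 = 87 - 15*3 = 87 - 45 = 42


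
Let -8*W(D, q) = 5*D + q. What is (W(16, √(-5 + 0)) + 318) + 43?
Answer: 351 - I*√5/8 ≈ 351.0 - 0.27951*I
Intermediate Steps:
W(D, q) = -5*D/8 - q/8 (W(D, q) = -(5*D + q)/8 = -(q + 5*D)/8 = -5*D/8 - q/8)
(W(16, √(-5 + 0)) + 318) + 43 = ((-5/8*16 - √(-5 + 0)/8) + 318) + 43 = ((-10 - I*√5/8) + 318) + 43 = (308 - I*√5/8) + 43 = 351 - I*√5/8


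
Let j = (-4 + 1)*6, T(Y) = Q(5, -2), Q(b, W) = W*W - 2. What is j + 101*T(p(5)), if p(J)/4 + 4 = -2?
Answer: 184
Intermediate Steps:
p(J) = -24 (p(J) = -16 + 4*(-2) = -16 - 8 = -24)
Q(b, W) = -2 + W² (Q(b, W) = W² - 2 = -2 + W²)
T(Y) = 2 (T(Y) = -2 + (-2)² = -2 + 4 = 2)
j = -18 (j = -3*6 = -18)
j + 101*T(p(5)) = -18 + 101*2 = -18 + 202 = 184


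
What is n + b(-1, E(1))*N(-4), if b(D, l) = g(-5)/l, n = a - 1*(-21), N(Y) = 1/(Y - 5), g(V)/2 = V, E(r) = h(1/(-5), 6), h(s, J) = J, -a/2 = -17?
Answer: 1490/27 ≈ 55.185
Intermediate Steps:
a = 34 (a = -2*(-17) = 34)
E(r) = 6
g(V) = 2*V
N(Y) = 1/(-5 + Y)
n = 55 (n = 34 - 1*(-21) = 34 + 21 = 55)
b(D, l) = -10/l (b(D, l) = (2*(-5))/l = -10/l)
n + b(-1, E(1))*N(-4) = 55 + (-10/6)/(-5 - 4) = 55 - 10*⅙/(-9) = 55 - 5/3*(-⅑) = 55 + 5/27 = 1490/27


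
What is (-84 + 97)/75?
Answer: 13/75 ≈ 0.17333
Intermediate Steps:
(-84 + 97)/75 = 13*(1/75) = 13/75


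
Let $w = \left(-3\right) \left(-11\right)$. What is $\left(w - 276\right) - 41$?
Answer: $-284$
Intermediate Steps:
$w = 33$
$\left(w - 276\right) - 41 = \left(33 - 276\right) - 41 = -243 - 41 = -284$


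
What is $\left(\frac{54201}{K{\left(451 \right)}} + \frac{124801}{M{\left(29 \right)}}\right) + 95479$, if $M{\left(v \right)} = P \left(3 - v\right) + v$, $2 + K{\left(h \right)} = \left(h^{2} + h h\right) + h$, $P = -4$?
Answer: $\frac{5222393665241}{54164383} \approx 96418.0$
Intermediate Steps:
$K{\left(h \right)} = -2 + h + 2 h^{2}$ ($K{\left(h \right)} = -2 + \left(\left(h^{2} + h h\right) + h\right) = -2 + \left(\left(h^{2} + h^{2}\right) + h\right) = -2 + \left(2 h^{2} + h\right) = -2 + \left(h + 2 h^{2}\right) = -2 + h + 2 h^{2}$)
$M{\left(v \right)} = -12 + 5 v$ ($M{\left(v \right)} = - 4 \left(3 - v\right) + v = \left(-12 + 4 v\right) + v = -12 + 5 v$)
$\left(\frac{54201}{K{\left(451 \right)}} + \frac{124801}{M{\left(29 \right)}}\right) + 95479 = \left(\frac{54201}{-2 + 451 + 2 \cdot 451^{2}} + \frac{124801}{-12 + 5 \cdot 29}\right) + 95479 = \left(\frac{54201}{-2 + 451 + 2 \cdot 203401} + \frac{124801}{-12 + 145}\right) + 95479 = \left(\frac{54201}{-2 + 451 + 406802} + \frac{124801}{133}\right) + 95479 = \left(\frac{54201}{407251} + 124801 \cdot \frac{1}{133}\right) + 95479 = \left(54201 \cdot \frac{1}{407251} + \frac{124801}{133}\right) + 95479 = \left(\frac{54201}{407251} + \frac{124801}{133}\right) + 95479 = \frac{50832540784}{54164383} + 95479 = \frac{5222393665241}{54164383}$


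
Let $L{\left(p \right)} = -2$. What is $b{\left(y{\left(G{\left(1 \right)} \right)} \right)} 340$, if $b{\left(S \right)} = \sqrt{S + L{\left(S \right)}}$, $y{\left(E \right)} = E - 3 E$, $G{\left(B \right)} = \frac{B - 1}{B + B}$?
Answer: $340 i \sqrt{2} \approx 480.83 i$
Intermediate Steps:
$G{\left(B \right)} = \frac{-1 + B}{2 B}$
$y{\left(E \right)} = - 2 E$
$b{\left(S \right)} = \sqrt{-2 + S}$ ($b{\left(S \right)} = \sqrt{S - 2} = \sqrt{-2 + S}$)
$b{\left(y{\left(G{\left(1 \right)} \right)} \right)} 340 = \sqrt{-2 - 2 \frac{-1 + 1}{2 \cdot 1}} \cdot 340 = \sqrt{-2 - 2 \cdot \frac{1}{2} \cdot 1 \cdot 0} \cdot 340 = \sqrt{-2 - 0} \cdot 340 = \sqrt{-2 + 0} \cdot 340 = \sqrt{-2} \cdot 340 = i \sqrt{2} \cdot 340 = 340 i \sqrt{2}$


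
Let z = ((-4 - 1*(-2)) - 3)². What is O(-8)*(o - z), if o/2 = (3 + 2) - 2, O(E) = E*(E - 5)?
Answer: -1976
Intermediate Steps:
z = 25 (z = ((-4 + 2) - 3)² = (-2 - 3)² = (-5)² = 25)
O(E) = E*(-5 + E)
o = 6 (o = 2*((3 + 2) - 2) = 2*(5 - 2) = 2*3 = 6)
O(-8)*(o - z) = (-8*(-5 - 8))*(6 - 1*25) = (-8*(-13))*(6 - 25) = 104*(-19) = -1976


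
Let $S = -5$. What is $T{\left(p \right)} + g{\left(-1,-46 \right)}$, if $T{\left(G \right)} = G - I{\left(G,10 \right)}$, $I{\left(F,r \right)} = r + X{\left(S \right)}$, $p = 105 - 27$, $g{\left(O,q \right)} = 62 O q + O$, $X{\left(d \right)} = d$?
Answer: $2924$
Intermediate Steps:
$g{\left(O,q \right)} = O + 62 O q$ ($g{\left(O,q \right)} = 62 O q + O = O + 62 O q$)
$p = 78$ ($p = 105 - 27 = 78$)
$I{\left(F,r \right)} = -5 + r$ ($I{\left(F,r \right)} = r - 5 = -5 + r$)
$T{\left(G \right)} = -5 + G$ ($T{\left(G \right)} = G - \left(-5 + 10\right) = G - 5 = -5 + G$)
$T{\left(p \right)} + g{\left(-1,-46 \right)} = \left(-5 + 78\right) - \left(1 + 62 \left(-46\right)\right) = 73 - \left(1 - 2852\right) = 73 - -2851 = 73 + 2851 = 2924$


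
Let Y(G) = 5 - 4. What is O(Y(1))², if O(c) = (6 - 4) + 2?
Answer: 16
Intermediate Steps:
Y(G) = 1
O(c) = 4 (O(c) = 2 + 2 = 4)
O(Y(1))² = 4² = 16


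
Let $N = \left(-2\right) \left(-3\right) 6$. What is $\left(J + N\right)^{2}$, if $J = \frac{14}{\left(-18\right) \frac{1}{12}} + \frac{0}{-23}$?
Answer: $\frac{6400}{9} \approx 711.11$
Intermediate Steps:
$N = 36$ ($N = 6 \cdot 6 = 36$)
$J = - \frac{28}{3}$ ($J = \frac{14}{\left(-18\right) \frac{1}{12}} + 0 \left(- \frac{1}{23}\right) = \frac{14}{- \frac{3}{2}} + 0 = 14 \left(- \frac{2}{3}\right) + 0 = - \frac{28}{3} + 0 = - \frac{28}{3} \approx -9.3333$)
$\left(J + N\right)^{2} = \left(- \frac{28}{3} + 36\right)^{2} = \left(\frac{80}{3}\right)^{2} = \frac{6400}{9}$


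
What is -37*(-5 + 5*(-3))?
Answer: 740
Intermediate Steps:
-37*(-5 + 5*(-3)) = -37*(-5 - 15) = -37*(-20) = 740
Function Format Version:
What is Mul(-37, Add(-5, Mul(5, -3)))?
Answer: 740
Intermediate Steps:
Mul(-37, Add(-5, Mul(5, -3))) = Mul(-37, Add(-5, -15)) = Mul(-37, -20) = 740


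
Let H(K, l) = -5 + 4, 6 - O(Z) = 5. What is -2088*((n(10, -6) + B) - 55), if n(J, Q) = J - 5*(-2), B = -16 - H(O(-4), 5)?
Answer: 104400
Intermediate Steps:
O(Z) = 1 (O(Z) = 6 - 1*5 = 6 - 5 = 1)
H(K, l) = -1
B = -15 (B = -16 - 1*(-1) = -16 + 1 = -15)
n(J, Q) = 10 + J (n(J, Q) = J + 10 = 10 + J)
-2088*((n(10, -6) + B) - 55) = -2088*(((10 + 10) - 15) - 55) = -2088*((20 - 15) - 55) = -2088*(5 - 55) = -2088*(-50) = 104400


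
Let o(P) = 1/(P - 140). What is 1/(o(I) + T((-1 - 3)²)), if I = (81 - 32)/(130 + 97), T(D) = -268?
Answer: -31731/8504135 ≈ -0.0037312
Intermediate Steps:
I = 49/227 ≈ 0.21586
o(P) = 1/(-140 + P)
1/(o(I) + T((-1 - 3)²)) = 1/(1/(-140 + 49/227) - 268) = 1/(1/(-31731/227) - 268) = 1/(-227/31731 - 268) = 1/(-8504135/31731) = -31731/8504135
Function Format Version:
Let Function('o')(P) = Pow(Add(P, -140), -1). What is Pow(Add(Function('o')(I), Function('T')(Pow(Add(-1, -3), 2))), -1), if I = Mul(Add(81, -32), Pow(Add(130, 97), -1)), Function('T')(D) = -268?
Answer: Rational(-31731, 8504135) ≈ -0.0037312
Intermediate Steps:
I = Rational(49, 227) (I = Mul(49, Pow(227, -1)) = Mul(49, Rational(1, 227)) = Rational(49, 227) ≈ 0.21586)
Function('o')(P) = Pow(Add(-140, P), -1)
Pow(Add(Function('o')(I), Function('T')(Pow(Add(-1, -3), 2))), -1) = Pow(Add(Pow(Add(-140, Rational(49, 227)), -1), -268), -1) = Pow(Add(Pow(Rational(-31731, 227), -1), -268), -1) = Pow(Add(Rational(-227, 31731), -268), -1) = Pow(Rational(-8504135, 31731), -1) = Rational(-31731, 8504135)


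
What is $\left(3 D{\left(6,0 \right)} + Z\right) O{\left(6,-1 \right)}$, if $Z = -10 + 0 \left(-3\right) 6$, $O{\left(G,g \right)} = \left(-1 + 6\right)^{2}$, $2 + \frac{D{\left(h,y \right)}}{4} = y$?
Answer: $-850$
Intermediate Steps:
$D{\left(h,y \right)} = -8 + 4 y$
$O{\left(G,g \right)} = 25$ ($O{\left(G,g \right)} = 5^{2} = 25$)
$Z = -10$ ($Z = -10 + 0 \cdot 6 = -10 + 0 = -10$)
$\left(3 D{\left(6,0 \right)} + Z\right) O{\left(6,-1 \right)} = \left(3 \left(-8 + 4 \cdot 0\right) - 10\right) 25 = \left(3 \left(-8 + 0\right) - 10\right) 25 = \left(3 \left(-8\right) - 10\right) 25 = \left(-24 - 10\right) 25 = \left(-34\right) 25 = -850$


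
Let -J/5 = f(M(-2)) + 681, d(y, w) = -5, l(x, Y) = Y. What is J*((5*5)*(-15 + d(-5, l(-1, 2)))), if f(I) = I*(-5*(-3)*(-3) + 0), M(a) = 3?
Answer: 1365000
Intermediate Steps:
f(I) = -45*I (f(I) = I*(15*(-3) + 0) = I*(-45 + 0) = I*(-45) = -45*I)
J = -2730 (J = -5*(-45*3 + 681) = -5*(-135 + 681) = -5*546 = -2730)
J*((5*5)*(-15 + d(-5, l(-1, 2)))) = -2730*5*5*(-15 - 5) = -68250*(-20) = -2730*(-500) = 1365000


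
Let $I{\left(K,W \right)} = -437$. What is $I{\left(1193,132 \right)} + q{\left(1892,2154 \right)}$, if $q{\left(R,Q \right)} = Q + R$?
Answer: $3609$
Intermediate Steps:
$I{\left(1193,132 \right)} + q{\left(1892,2154 \right)} = -437 + \left(2154 + 1892\right) = -437 + 4046 = 3609$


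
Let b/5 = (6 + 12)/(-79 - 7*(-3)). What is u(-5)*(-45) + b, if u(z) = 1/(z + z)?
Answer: 171/58 ≈ 2.9483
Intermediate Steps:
u(z) = 1/(2*z)
b = -45/29 (b = 5*((6 + 12)/(-79 - 7*(-3))) = 5*(18/(-79 + 21)) = 5*(18/(-58)) = 5*(18*(-1/58)) = 5*(-9/29) = -45/29 ≈ -1.5517)
u(-5)*(-45) + b = ((½)/(-5))*(-45) - 45/29 = ((½)*(-⅕))*(-45) - 45/29 = -⅒*(-45) - 45/29 = 9/2 - 45/29 = 171/58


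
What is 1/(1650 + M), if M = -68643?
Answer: -1/66993 ≈ -1.4927e-5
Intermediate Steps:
1/(1650 + M) = 1/(1650 - 68643) = 1/(-66993) = -1/66993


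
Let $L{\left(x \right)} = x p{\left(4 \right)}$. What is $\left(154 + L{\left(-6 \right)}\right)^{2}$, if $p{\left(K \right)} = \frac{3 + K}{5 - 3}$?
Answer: $17689$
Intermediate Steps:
$p{\left(K \right)} = \frac{3}{2} + \frac{K}{2}$ ($p{\left(K \right)} = \frac{3 + K}{2} = \left(3 + K\right) \frac{1}{2} = \frac{3}{2} + \frac{K}{2}$)
$L{\left(x \right)} = \frac{7 x}{2}$ ($L{\left(x \right)} = x \left(\frac{3}{2} + \frac{1}{2} \cdot 4\right) = x \left(\frac{3}{2} + 2\right) = x \frac{7}{2} = \frac{7 x}{2}$)
$\left(154 + L{\left(-6 \right)}\right)^{2} = \left(154 + \frac{7}{2} \left(-6\right)\right)^{2} = \left(154 - 21\right)^{2} = 133^{2} = 17689$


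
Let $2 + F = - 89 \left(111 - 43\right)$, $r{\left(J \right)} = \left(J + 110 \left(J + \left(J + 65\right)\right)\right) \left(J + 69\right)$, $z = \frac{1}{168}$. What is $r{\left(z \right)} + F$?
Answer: $\frac{13757205557}{28224} \approx 4.8743 \cdot 10^{5}$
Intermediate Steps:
$z = \frac{1}{168} \approx 0.0059524$
$r{\left(J \right)} = \left(69 + J\right) \left(7150 + 221 J\right)$ ($r{\left(J \right)} = \left(J + 110 \left(J + \left(65 + J\right)\right)\right) \left(69 + J\right) = \left(J + 110 \left(65 + 2 J\right)\right) \left(69 + J\right) = \left(J + \left(7150 + 220 J\right)\right) \left(69 + J\right) = \left(7150 + 221 J\right) \left(69 + J\right) = \left(69 + J\right) \left(7150 + 221 J\right)$)
$F = -6054$ ($F = -2 - 89 \left(111 - 43\right) = -2 - 6052 = -6054$)
$r{\left(z \right)} + F = \left(493350 + \frac{221}{28224} + 22399 \cdot \frac{1}{168}\right) - 6054 = \left(493350 + 221 \cdot \frac{1}{28224} + \frac{22399}{168}\right) - 6054 = \left(493350 + \frac{221}{28224} + \frac{22399}{168}\right) - 6054 = \frac{13928073653}{28224} - 6054 = \frac{13757205557}{28224}$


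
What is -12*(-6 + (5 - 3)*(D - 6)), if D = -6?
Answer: 360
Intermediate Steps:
-12*(-6 + (5 - 3)*(D - 6)) = -12*(-6 + (5 - 3)*(-6 - 6)) = -12*(-6 + 2*(-12)) = -12*(-6 - 24) = -12*(-30) = 360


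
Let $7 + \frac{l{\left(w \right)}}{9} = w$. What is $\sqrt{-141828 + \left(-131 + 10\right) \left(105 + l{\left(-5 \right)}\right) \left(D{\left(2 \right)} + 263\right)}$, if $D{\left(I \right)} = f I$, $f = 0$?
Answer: $3 i \sqrt{5151} \approx 215.31 i$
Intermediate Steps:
$l{\left(w \right)} = -63 + 9 w$
$D{\left(I \right)} = 0$ ($D{\left(I \right)} = 0 I = 0$)
$\sqrt{-141828 + \left(-131 + 10\right) \left(105 + l{\left(-5 \right)}\right) \left(D{\left(2 \right)} + 263\right)} = \sqrt{-141828 + \left(-131 + 10\right) \left(105 + \left(-63 + 9 \left(-5\right)\right)\right) \left(0 + 263\right)} = \sqrt{-141828 + - 121 \left(105 - 108\right) 263} = \sqrt{-141828 + \left(-121\right) \left(-3\right) 263} = \sqrt{-141828 + 363 \cdot 263} = \sqrt{-141828 + 95469} = \sqrt{-46359} = 3 i \sqrt{5151}$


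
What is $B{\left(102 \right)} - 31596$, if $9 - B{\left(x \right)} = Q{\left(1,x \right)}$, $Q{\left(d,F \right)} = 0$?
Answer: $-31587$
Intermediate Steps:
$B{\left(x \right)} = 9$ ($B{\left(x \right)} = 9 - 0 = 9 + 0 = 9$)
$B{\left(102 \right)} - 31596 = 9 - 31596 = -31587$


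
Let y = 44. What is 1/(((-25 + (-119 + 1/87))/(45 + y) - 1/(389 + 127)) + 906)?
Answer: 443932/401483317 ≈ 0.0011057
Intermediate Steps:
1/(((-25 + (-119 + 1/87))/(45 + y) - 1/(389 + 127)) + 906) = 1/(((-25 + (-119 + 1/87))/(45 + 44) - 1/(389 + 127)) + 906) = 1/(((-25 + (-119 + 1/87))/89 - 1/516) + 906) = 1/(((-25 - 10352/87)*(1/89) - 1*1/516) + 906) = 1/((-12527/87*1/89 - 1/516) + 906) = 1/((-12527/7743 - 1/516) + 906) = 1/(-719075/443932 + 906) = 1/(401483317/443932) = 443932/401483317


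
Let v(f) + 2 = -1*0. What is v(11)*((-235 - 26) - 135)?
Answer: 792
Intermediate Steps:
v(f) = -2 (v(f) = -2 - 1*0 = -2 + 0 = -2)
v(11)*((-235 - 26) - 135) = -2*((-235 - 26) - 135) = -2*(-261 - 135) = -2*(-396) = 792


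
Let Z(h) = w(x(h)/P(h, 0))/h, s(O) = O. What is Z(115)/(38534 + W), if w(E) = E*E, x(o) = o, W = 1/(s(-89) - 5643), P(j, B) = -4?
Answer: 164795/883507548 ≈ 0.00018652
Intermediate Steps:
W = -1/5732 (W = 1/(-89 - 5643) = 1/(-5732) = -1/5732 ≈ -0.00017446)
w(E) = E²
Z(h) = h/16 (Z(h) = (h/(-4))²/h = (h*(-¼))²/h = (-h/4)²/h = (h²/16)/h = h/16)
Z(115)/(38534 + W) = ((1/16)*115)/(38534 - 1/5732) = 115/(16*(220876887/5732)) = (115/16)*(5732/220876887) = 164795/883507548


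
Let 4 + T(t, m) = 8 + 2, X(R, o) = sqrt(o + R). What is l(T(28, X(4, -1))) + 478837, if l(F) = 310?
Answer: 479147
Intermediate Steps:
X(R, o) = sqrt(R + o)
T(t, m) = 6 (T(t, m) = -4 + (8 + 2) = -4 + 10 = 6)
l(T(28, X(4, -1))) + 478837 = 310 + 478837 = 479147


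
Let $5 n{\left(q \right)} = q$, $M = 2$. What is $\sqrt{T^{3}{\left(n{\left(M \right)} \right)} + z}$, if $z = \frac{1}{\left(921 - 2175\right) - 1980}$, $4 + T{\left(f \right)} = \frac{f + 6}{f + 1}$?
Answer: $\frac{\sqrt{1948254}}{3234} \approx 0.4316$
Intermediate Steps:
$n{\left(q \right)} = \frac{q}{5}$
$T{\left(f \right)} = -4 + \frac{6 + f}{1 + f}$ ($T{\left(f \right)} = -4 + \frac{f + 6}{f + 1} = -4 + \frac{6 + f}{1 + f}$)
$z = - \frac{1}{3234}$ ($z = \frac{1}{\left(921 - 2175\right) - 1980} = \frac{1}{-1254 - 1980} = \frac{1}{-3234} = - \frac{1}{3234} \approx -0.00030921$)
$\sqrt{T^{3}{\left(n{\left(M \right)} \right)} + z} = \sqrt{\left(\frac{2 - 3 \cdot \frac{1}{5} \cdot 2}{1 + \frac{1}{5} \cdot 2}\right)^{3} - \frac{1}{3234}} = \sqrt{\left(\frac{2 - \frac{6}{5}}{1 + \frac{2}{5}}\right)^{3} - \frac{1}{3234}} = \sqrt{\left(\frac{2 - \frac{6}{5}}{\frac{7}{5}}\right)^{3} - \frac{1}{3234}} = \sqrt{\left(\frac{5}{7} \cdot \frac{4}{5}\right)^{3} - \frac{1}{3234}} = \sqrt{\left(\frac{4}{7}\right)^{3} - \frac{1}{3234}} = \sqrt{\frac{64}{343} - \frac{1}{3234}} = \sqrt{\frac{4217}{22638}} = \frac{\sqrt{1948254}}{3234}$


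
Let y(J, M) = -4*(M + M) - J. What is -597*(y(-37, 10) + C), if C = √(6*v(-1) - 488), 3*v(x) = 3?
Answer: 25671 - 597*I*√482 ≈ 25671.0 - 13107.0*I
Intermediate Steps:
y(J, M) = -J - 8*M (y(J, M) = -8*M - J = -J - 8*M)
v(x) = 1 (v(x) = (⅓)*3 = 1)
C = I*√482 (C = √(6*1 - 488) = √(6 - 488) = √(-482) = I*√482 ≈ 21.954*I)
-597*(y(-37, 10) + C) = -597*((-1*(-37) - 8*10) + I*√482) = -597*((37 - 80) + I*√482) = -597*(-43 + I*√482) = 25671 - 597*I*√482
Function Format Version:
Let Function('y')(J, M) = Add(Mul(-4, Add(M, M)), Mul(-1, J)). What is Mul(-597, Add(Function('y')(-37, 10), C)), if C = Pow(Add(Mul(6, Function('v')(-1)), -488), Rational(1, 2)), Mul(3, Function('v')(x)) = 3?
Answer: Add(25671, Mul(-597, I, Pow(482, Rational(1, 2)))) ≈ Add(25671., Mul(-13107., I))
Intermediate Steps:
Function('y')(J, M) = Add(Mul(-1, J), Mul(-8, M)) (Function('y')(J, M) = Add(Mul(-4, Mul(2, M)), Mul(-1, J)) = Add(Mul(-8, M), Mul(-1, J)) = Add(Mul(-1, J), Mul(-8, M)))
Function('v')(x) = 1 (Function('v')(x) = Mul(Rational(1, 3), 3) = 1)
C = Mul(I, Pow(482, Rational(1, 2))) (C = Pow(Add(Mul(6, 1), -488), Rational(1, 2)) = Pow(Add(6, -488), Rational(1, 2)) = Pow(-482, Rational(1, 2)) = Mul(I, Pow(482, Rational(1, 2))) ≈ Mul(21.954, I))
Mul(-597, Add(Function('y')(-37, 10), C)) = Mul(-597, Add(Add(Mul(-1, -37), Mul(-8, 10)), Mul(I, Pow(482, Rational(1, 2))))) = Mul(-597, Add(Add(37, -80), Mul(I, Pow(482, Rational(1, 2))))) = Mul(-597, Add(-43, Mul(I, Pow(482, Rational(1, 2))))) = Add(25671, Mul(-597, I, Pow(482, Rational(1, 2))))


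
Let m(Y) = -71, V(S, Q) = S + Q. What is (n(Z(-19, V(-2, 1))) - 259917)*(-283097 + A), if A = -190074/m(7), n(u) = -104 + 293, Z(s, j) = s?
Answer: 5171135910864/71 ≈ 7.2833e+10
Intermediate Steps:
V(S, Q) = Q + S
n(u) = 189
A = 190074/71 (A = -190074/(-71) = -190074*(-1/71) = 190074/71 ≈ 2677.1)
(n(Z(-19, V(-2, 1))) - 259917)*(-283097 + A) = (189 - 259917)*(-283097 + 190074/71) = -259728*(-19909813/71) = 5171135910864/71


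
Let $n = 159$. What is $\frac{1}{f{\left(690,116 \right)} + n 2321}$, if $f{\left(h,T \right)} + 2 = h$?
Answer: $\frac{1}{369727} \approx 2.7047 \cdot 10^{-6}$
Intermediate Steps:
$f{\left(h,T \right)} = -2 + h$
$\frac{1}{f{\left(690,116 \right)} + n 2321} = \frac{1}{\left(-2 + 690\right) + 159 \cdot 2321} = \frac{1}{688 + 369039} = \frac{1}{369727}$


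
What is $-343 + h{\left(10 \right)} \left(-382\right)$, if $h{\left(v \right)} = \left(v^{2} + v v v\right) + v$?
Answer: $-424363$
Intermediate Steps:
$h{\left(v \right)} = v + v^{2} + v^{3}$ ($h{\left(v \right)} = \left(v^{2} + v^{2} v\right) + v = \left(v^{2} + v^{3}\right) + v = v + v^{2} + v^{3}$)
$-343 + h{\left(10 \right)} \left(-382\right) = -343 + 10 \left(1 + 10 + 10^{2}\right) \left(-382\right) = -343 + 10 \left(1 + 10 + 100\right) \left(-382\right) = -343 + 10 \cdot 111 \left(-382\right) = -343 + 1110 \left(-382\right) = -343 - 424020 = -424363$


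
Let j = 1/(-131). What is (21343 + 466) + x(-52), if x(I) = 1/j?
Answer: 21678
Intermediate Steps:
j = -1/131 ≈ -0.0076336
x(I) = -131 (x(I) = 1/(-1/131) = -131)
(21343 + 466) + x(-52) = (21343 + 466) - 131 = 21809 - 131 = 21678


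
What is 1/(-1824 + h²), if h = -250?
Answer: 1/60676 ≈ 1.6481e-5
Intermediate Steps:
1/(-1824 + h²) = 1/(-1824 + (-250)²) = 1/(-1824 + 62500) = 1/60676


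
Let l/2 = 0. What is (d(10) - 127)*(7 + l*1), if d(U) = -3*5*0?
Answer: -889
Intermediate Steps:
l = 0 (l = 2*0 = 0)
d(U) = 0 (d(U) = -15*0 = 0)
(d(10) - 127)*(7 + l*1) = (0 - 127)*(7 + 0*1) = -127*(7 + 0) = -127*7 = -889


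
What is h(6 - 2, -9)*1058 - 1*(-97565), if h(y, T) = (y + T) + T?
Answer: 82753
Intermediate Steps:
h(y, T) = y + 2*T (h(y, T) = (T + y) + T = y + 2*T)
h(6 - 2, -9)*1058 - 1*(-97565) = ((6 - 2) + 2*(-9))*1058 - 1*(-97565) = (4 - 18)*1058 + 97565 = -14*1058 + 97565 = -14812 + 97565 = 82753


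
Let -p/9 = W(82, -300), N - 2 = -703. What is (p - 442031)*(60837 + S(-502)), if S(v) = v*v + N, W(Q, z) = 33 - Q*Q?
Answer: -119178797680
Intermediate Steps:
N = -701 (N = 2 - 703 = -701)
W(Q, z) = 33 - Q²
p = 60219 (p = -9*(33 - 1*82²) = -9*(33 - 1*6724) = -9*(33 - 6724) = -9*(-6691) = 60219)
S(v) = -701 + v² (S(v) = v*v - 701 = v² - 701 = -701 + v²)
(p - 442031)*(60837 + S(-502)) = (60219 - 442031)*(60837 + (-701 + (-502)²)) = -381812*(60837 + (-701 + 252004)) = -381812*(60837 + 251303) = -381812*312140 = -119178797680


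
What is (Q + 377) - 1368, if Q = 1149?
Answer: 158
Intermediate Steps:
(Q + 377) - 1368 = (1149 + 377) - 1368 = 1526 - 1368 = 158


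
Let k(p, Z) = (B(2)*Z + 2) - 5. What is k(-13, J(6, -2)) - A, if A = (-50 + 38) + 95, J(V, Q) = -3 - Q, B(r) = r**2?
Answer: -90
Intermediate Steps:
k(p, Z) = -3 + 4*Z (k(p, Z) = (2**2*Z + 2) - 5 = (4*Z + 2) - 5 = (2 + 4*Z) - 5 = -3 + 4*Z)
A = 83 (A = -12 + 95 = 83)
k(-13, J(6, -2)) - A = (-3 + 4*(-3 - 1*(-2))) - 1*83 = (-3 + 4*(-3 + 2)) - 83 = (-3 + 4*(-1)) - 83 = (-3 - 4) - 83 = -7 - 83 = -90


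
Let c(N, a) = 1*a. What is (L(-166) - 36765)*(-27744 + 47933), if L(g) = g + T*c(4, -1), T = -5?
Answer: -745499014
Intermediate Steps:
c(N, a) = a
L(g) = 5 + g (L(g) = g - 5*(-1) = g + 5 = 5 + g)
(L(-166) - 36765)*(-27744 + 47933) = ((5 - 166) - 36765)*(-27744 + 47933) = (-161 - 36765)*20189 = -36926*20189 = -745499014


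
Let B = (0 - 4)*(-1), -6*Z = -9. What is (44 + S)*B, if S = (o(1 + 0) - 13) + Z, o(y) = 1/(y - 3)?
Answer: 128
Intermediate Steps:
Z = 3/2 (Z = -⅙*(-9) = 3/2 ≈ 1.5000)
B = 4 (B = -4*(-1) = 4)
o(y) = 1/(-3 + y)
S = -12 (S = (1/(-3 + (1 + 0)) - 13) + 3/2 = (1/(-3 + 1) - 13) + 3/2 = (1/(-2) - 13) + 3/2 = (-½ - 13) + 3/2 = -27/2 + 3/2 = -12)
(44 + S)*B = (44 - 12)*4 = 32*4 = 128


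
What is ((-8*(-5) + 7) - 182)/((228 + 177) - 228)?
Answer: -45/59 ≈ -0.76271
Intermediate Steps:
((-8*(-5) + 7) - 182)/((228 + 177) - 228) = ((40 + 7) - 182)/(405 - 228) = (47 - 182)/177 = -135*1/177 = -45/59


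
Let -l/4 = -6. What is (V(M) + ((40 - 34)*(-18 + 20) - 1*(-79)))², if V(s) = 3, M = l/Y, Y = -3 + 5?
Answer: 8836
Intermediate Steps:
Y = 2
l = 24 (l = -4*(-6) = 24)
M = 12 (M = 24/2 = 24*(½) = 12)
(V(M) + ((40 - 34)*(-18 + 20) - 1*(-79)))² = (3 + ((40 - 34)*(-18 + 20) - 1*(-79)))² = (3 + (6*2 + 79))² = (3 + (12 + 79))² = (3 + 91)² = 94² = 8836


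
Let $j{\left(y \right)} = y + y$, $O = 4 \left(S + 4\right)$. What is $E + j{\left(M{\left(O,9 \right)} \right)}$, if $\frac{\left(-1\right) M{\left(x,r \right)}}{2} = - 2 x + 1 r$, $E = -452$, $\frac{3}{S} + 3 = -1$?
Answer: $-384$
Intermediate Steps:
$S = - \frac{3}{4}$ ($S = \frac{3}{-3 - 1} = \frac{3}{-4} = 3 \left(- \frac{1}{4}\right) = - \frac{3}{4} \approx -0.75$)
$O = 13$ ($O = 4 \left(- \frac{3}{4} + 4\right) = 4 \cdot \frac{13}{4} = 13$)
$M{\left(x,r \right)} = - 2 r + 4 x$ ($M{\left(x,r \right)} = - 2 \left(- 2 x + 1 r\right) = - 2 \left(- 2 x + r\right) = - 2 \left(r - 2 x\right) = - 2 r + 4 x$)
$j{\left(y \right)} = 2 y$
$E + j{\left(M{\left(O,9 \right)} \right)} = -452 + 2 \left(\left(-2\right) 9 + 4 \cdot 13\right) = -452 + 2 \left(-18 + 52\right) = -452 + 2 \cdot 34 = -452 + 68 = -384$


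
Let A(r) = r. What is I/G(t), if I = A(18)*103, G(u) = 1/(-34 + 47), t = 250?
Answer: 24102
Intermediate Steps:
G(u) = 1/13
I = 1854 (I = 18*103 = 1854)
I/G(t) = 1854/(1/13) = 1854*13 = 24102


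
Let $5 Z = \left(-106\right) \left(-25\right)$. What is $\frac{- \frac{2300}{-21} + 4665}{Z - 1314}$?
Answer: $- \frac{100265}{16464} \approx -6.09$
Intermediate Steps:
$Z = 530$ ($Z = \frac{\left(-106\right) \left(-25\right)}{5} = \frac{1}{5} \cdot 2650 = 530$)
$\frac{- \frac{2300}{-21} + 4665}{Z - 1314} = \frac{- \frac{2300}{-21} + 4665}{530 - 1314} = \frac{\left(-2300\right) \left(- \frac{1}{21}\right) + 4665}{-784} = \left(\frac{2300}{21} + 4665\right) \left(- \frac{1}{784}\right) = \frac{100265}{21} \left(- \frac{1}{784}\right) = - \frac{100265}{16464}$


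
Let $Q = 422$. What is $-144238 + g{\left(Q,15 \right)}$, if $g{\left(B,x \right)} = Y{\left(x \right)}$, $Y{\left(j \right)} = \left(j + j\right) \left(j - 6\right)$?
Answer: $-143968$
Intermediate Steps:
$Y{\left(j \right)} = 2 j \left(-6 + j\right)$
$g{\left(B,x \right)} = 2 x \left(-6 + x\right)$
$-144238 + g{\left(Q,15 \right)} = -144238 + 2 \cdot 15 \left(-6 + 15\right) = -144238 + 2 \cdot 15 \cdot 9 = -144238 + 270 = -143968$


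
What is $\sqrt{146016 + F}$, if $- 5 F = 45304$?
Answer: $\frac{2 \sqrt{855970}}{5} \approx 370.07$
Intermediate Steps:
$F = - \frac{45304}{5}$ ($F = \left(- \frac{1}{5}\right) 45304 = - \frac{45304}{5} \approx -9060.8$)
$\sqrt{146016 + F} = \sqrt{146016 - \frac{45304}{5}} = \sqrt{\frac{684776}{5}} = \frac{2 \sqrt{855970}}{5}$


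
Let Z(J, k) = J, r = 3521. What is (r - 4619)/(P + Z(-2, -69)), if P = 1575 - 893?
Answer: -549/340 ≈ -1.6147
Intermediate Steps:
P = 682
(r - 4619)/(P + Z(-2, -69)) = (3521 - 4619)/(682 - 2) = -1098/680 = -1098*1/680 = -549/340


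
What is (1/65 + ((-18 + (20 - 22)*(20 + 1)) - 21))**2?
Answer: 27709696/4225 ≈ 6558.5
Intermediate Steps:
(1/65 + ((-18 + (20 - 22)*(20 + 1)) - 21))**2 = (1/65 + ((-18 - 2*21) - 21))**2 = (1/65 + ((-18 - 42) - 21))**2 = (1/65 + (-60 - 21))**2 = (1/65 - 81)**2 = (-5264/65)**2 = 27709696/4225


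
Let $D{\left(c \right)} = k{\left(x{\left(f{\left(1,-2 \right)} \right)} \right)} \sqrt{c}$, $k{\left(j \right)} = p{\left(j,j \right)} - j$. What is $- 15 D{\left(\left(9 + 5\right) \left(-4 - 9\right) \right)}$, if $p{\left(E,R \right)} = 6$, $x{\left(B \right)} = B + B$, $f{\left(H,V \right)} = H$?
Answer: $- 60 i \sqrt{182} \approx - 809.44 i$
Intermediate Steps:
$x{\left(B \right)} = 2 B$
$k{\left(j \right)} = 6 - j$
$D{\left(c \right)} = 4 \sqrt{c}$ ($D{\left(c \right)} = \left(6 - 2 \cdot 1\right) \sqrt{c} = \left(6 - 2\right) \sqrt{c} = 4 \sqrt{c}$)
$- 15 D{\left(\left(9 + 5\right) \left(-4 - 9\right) \right)} = - 15 \cdot 4 \sqrt{\left(9 + 5\right) \left(-4 - 9\right)} = - 15 \cdot 4 \sqrt{14 \left(-13\right)} = - 15 \cdot 4 \sqrt{-182} = - 15 \cdot 4 i \sqrt{182} = - 60 i \sqrt{182}$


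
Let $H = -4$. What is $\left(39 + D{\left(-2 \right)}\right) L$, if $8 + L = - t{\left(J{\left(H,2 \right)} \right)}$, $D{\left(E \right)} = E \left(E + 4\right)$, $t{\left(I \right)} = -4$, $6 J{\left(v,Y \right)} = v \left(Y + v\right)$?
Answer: $-140$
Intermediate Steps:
$J{\left(v,Y \right)} = \frac{v \left(Y + v\right)}{6}$
$D{\left(E \right)} = E \left(4 + E\right)$
$L = -4$ ($L = -8 - -4 = -8 + 4 = -4$)
$\left(39 + D{\left(-2 \right)}\right) L = \left(39 - 2 \left(4 - 2\right)\right) \left(-4\right) = \left(39 - 4\right) \left(-4\right) = 35 \left(-4\right) = -140$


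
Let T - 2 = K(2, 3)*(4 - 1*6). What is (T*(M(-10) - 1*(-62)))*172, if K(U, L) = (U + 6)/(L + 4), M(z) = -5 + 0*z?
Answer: -19608/7 ≈ -2801.1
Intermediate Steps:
M(z) = -5 (M(z) = -5 + 0 = -5)
K(U, L) = (6 + U)/(4 + L)
T = -2/7 (T = 2 + ((6 + 2)/(4 + 3))*(4 - 1*6) = 2 + (8/7)*(4 - 6) = 2 + ((1/7)*8)*(-2) = 2 + (8/7)*(-2) = 2 - 16/7 = -2/7 ≈ -0.28571)
(T*(M(-10) - 1*(-62)))*172 = -2*(-5 - 1*(-62))/7*172 = -2*(-5 + 62)/7*172 = -2/7*57*172 = -114/7*172 = -19608/7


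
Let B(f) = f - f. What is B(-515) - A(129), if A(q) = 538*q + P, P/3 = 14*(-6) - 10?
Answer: -69120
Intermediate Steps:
B(f) = 0
P = -282 (P = 3*(14*(-6) - 10) = 3*(-84 - 10) = 3*(-94) = -282)
A(q) = -282 + 538*q (A(q) = 538*q - 282 = -282 + 538*q)
B(-515) - A(129) = 0 - (-282 + 538*129) = 0 - (-282 + 69402) = 0 - 1*69120 = 0 - 69120 = -69120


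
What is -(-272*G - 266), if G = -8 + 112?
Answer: 28554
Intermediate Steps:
G = 104
-(-272*G - 266) = -(-272*104 - 266) = -(-28288 - 266) = -1*(-28554) = 28554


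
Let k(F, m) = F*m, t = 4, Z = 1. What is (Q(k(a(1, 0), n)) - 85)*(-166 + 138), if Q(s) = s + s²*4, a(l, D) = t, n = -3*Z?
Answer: -13412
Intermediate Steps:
n = -3 (n = -3*1 = -3)
a(l, D) = 4
Q(s) = s + 4*s²
(Q(k(a(1, 0), n)) - 85)*(-166 + 138) = ((4*(-3))*(1 + 4*(4*(-3))) - 85)*(-166 + 138) = (-12*(1 + 4*(-12)) - 85)*(-28) = (-12*(1 - 48) - 85)*(-28) = (-12*(-47) - 85)*(-28) = (564 - 85)*(-28) = 479*(-28) = -13412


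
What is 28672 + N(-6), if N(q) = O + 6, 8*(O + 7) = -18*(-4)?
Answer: 28680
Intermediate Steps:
O = 2 (O = -7 + (-18*(-4))/8 = -7 + (1/8)*72 = -7 + 9 = 2)
N(q) = 8 (N(q) = 2 + 6 = 8)
28672 + N(-6) = 28672 + 8 = 28680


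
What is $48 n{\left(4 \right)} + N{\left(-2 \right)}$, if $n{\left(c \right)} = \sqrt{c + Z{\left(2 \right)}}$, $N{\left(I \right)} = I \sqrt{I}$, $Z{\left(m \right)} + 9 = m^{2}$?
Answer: $2 i \left(24 - \sqrt{2}\right) \approx 45.172 i$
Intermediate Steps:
$Z{\left(m \right)} = -9 + m^{2}$
$N{\left(I \right)} = I^{\frac{3}{2}}$
$n{\left(c \right)} = \sqrt{-5 + c}$ ($n{\left(c \right)} = \sqrt{c - \left(9 - 2^{2}\right)} = \sqrt{c + \left(-9 + 4\right)} = \sqrt{c - 5} = \sqrt{-5 + c}$)
$48 n{\left(4 \right)} + N{\left(-2 \right)} = 48 \sqrt{-5 + 4} + \left(-2\right)^{\frac{3}{2}} = 48 \sqrt{-1} - 2 i \sqrt{2} = 48 i - 2 i \sqrt{2}$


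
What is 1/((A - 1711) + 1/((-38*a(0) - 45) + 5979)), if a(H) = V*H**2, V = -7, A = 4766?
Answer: 5934/18128371 ≈ 0.00032733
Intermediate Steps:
a(H) = -7*H**2
1/((A - 1711) + 1/((-38*a(0) - 45) + 5979)) = 1/((4766 - 1711) + 1/((-(-266)*0**2 - 45) + 5979)) = 1/(3055 + 1/((-(-266)*0 - 45) + 5979)) = 1/(3055 + 1/((-38*0 - 45) + 5979)) = 1/(3055 + 1/((0 - 45) + 5979)) = 1/(3055 + 1/(-45 + 5979)) = 1/(3055 + 1/5934) = 1/(18128371/5934) = 5934/18128371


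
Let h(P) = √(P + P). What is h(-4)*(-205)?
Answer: -410*I*√2 ≈ -579.83*I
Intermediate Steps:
h(P) = √2*√P (h(P) = √(2*P) = √2*√P)
h(-4)*(-205) = (√2*√(-4))*(-205) = (√2*(2*I))*(-205) = (2*I*√2)*(-205) = -410*I*√2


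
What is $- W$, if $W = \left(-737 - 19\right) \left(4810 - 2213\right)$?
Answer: $1963332$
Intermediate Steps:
$W = -1963332$ ($W = \left(-756\right) 2597 = -1963332$)
$- W = \left(-1\right) \left(-1963332\right) = 1963332$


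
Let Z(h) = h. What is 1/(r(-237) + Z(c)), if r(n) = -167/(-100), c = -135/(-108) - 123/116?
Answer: 2900/5393 ≈ 0.53773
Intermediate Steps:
c = 11/58 (c = -135*(-1/108) - 123*1/116 = 5/4 - 123/116 = 11/58 ≈ 0.18966)
r(n) = 167/100 (r(n) = -167*(-1/100) = 167/100)
1/(r(-237) + Z(c)) = 1/(167/100 + 11/58) = 1/(5393/2900) = 2900/5393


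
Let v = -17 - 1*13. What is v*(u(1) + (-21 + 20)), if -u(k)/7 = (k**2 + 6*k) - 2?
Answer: 1080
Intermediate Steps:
v = -30 (v = -17 - 13 = -30)
u(k) = 14 - 42*k - 7*k**2 (u(k) = -7*((k**2 + 6*k) - 2) = -7*(-2 + k**2 + 6*k) = 14 - 42*k - 7*k**2)
v*(u(1) + (-21 + 20)) = -30*((14 - 42*1 - 7*1**2) + (-21 + 20)) = -30*((14 - 42 - 7*1) - 1) = -30*((14 - 42 - 7) - 1) = -30*(-35 - 1) = -30*(-36) = 1080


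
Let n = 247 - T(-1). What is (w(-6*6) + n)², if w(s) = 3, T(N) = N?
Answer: 63001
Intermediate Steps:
n = 248 (n = 247 - 1*(-1) = 247 + 1 = 248)
(w(-6*6) + n)² = (3 + 248)² = 251² = 63001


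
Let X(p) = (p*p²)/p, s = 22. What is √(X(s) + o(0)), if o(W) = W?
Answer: 22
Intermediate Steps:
X(p) = p² (X(p) = p³/p = p²)
√(X(s) + o(0)) = √(22² + 0) = √(484 + 0) = √484 = 22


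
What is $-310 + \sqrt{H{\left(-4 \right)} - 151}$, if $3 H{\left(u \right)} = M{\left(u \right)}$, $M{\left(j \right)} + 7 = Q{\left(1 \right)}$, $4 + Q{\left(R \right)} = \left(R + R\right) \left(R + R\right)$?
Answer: $-310 + \frac{2 i \sqrt{345}}{3} \approx -310.0 + 12.383 i$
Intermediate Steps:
$Q{\left(R \right)} = -4 + 4 R^{2}$ ($Q{\left(R \right)} = -4 + \left(R + R\right) \left(R + R\right) = -4 + 2 R 2 R = -4 + 4 R^{2}$)
$M{\left(j \right)} = -7$ ($M{\left(j \right)} = -7 - \left(4 - 4 \cdot 1^{2}\right) = -7 + \left(-4 + 4 \cdot 1\right) = -7 + \left(-4 + 4\right) = -7 + 0 = -7$)
$H{\left(u \right)} = - \frac{7}{3}$ ($H{\left(u \right)} = \frac{1}{3} \left(-7\right) = - \frac{7}{3}$)
$-310 + \sqrt{H{\left(-4 \right)} - 151} = -310 + \sqrt{- \frac{7}{3} - 151} = -310 + \sqrt{- \frac{460}{3}} = -310 + \frac{2 i \sqrt{345}}{3}$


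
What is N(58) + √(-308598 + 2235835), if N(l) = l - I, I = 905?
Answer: -847 + √1927237 ≈ 541.25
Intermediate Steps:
N(l) = -905 + l (N(l) = l - 1*905 = l - 905 = -905 + l)
N(58) + √(-308598 + 2235835) = (-905 + 58) + √(-308598 + 2235835) = -847 + √1927237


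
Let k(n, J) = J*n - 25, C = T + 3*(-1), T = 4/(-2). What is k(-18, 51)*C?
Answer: 4715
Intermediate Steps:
T = -2 (T = 4*(-½) = -2)
C = -5 (C = -2 + 3*(-1) = -2 - 3 = -5)
k(n, J) = -25 + J*n
k(-18, 51)*C = (-25 + 51*(-18))*(-5) = (-25 - 918)*(-5) = -943*(-5) = 4715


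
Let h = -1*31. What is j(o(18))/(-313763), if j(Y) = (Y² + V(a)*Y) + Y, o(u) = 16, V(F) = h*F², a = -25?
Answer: 309728/313763 ≈ 0.98714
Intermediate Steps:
h = -31
V(F) = -31*F²
j(Y) = Y² - 19374*Y (j(Y) = (Y² + (-31*(-25)²)*Y) + Y = (Y² + (-31*625)*Y) + Y = (Y² - 19375*Y) + Y = Y² - 19374*Y)
j(o(18))/(-313763) = (16*(-19374 + 16))/(-313763) = (16*(-19358))*(-1/313763) = -309728*(-1/313763) = 309728/313763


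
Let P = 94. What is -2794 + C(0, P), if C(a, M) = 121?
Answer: -2673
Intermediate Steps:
-2794 + C(0, P) = -2794 + 121 = -2673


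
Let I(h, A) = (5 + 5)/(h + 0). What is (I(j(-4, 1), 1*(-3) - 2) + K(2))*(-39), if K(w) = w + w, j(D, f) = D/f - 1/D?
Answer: -52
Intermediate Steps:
j(D, f) = -1/D + D/f
K(w) = 2*w
I(h, A) = 10/h
(I(j(-4, 1), 1*(-3) - 2) + K(2))*(-39) = (10/(-1/(-4) - 4/1) + 2*2)*(-39) = (10/(-1*(-1/4) - 4*1) + 4)*(-39) = (10/(1/4 - 4) + 4)*(-39) = (10/(-15/4) + 4)*(-39) = (10*(-4/15) + 4)*(-39) = (-8/3 + 4)*(-39) = (4/3)*(-39) = -52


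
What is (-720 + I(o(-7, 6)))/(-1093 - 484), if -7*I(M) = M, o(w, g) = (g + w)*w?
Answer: 721/1577 ≈ 0.45720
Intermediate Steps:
o(w, g) = w*(g + w)
I(M) = -M/7
(-720 + I(o(-7, 6)))/(-1093 - 484) = (-720 - (-1)*(6 - 7))/(-1093 - 484) = (-720 - (-1)*(-1))/(-1577) = (-720 - ⅐*7)*(-1/1577) = (-720 - 1)*(-1/1577) = -721*(-1/1577) = 721/1577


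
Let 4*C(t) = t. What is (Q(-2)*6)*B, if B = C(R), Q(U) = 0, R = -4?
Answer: 0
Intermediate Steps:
C(t) = t/4
B = -1 (B = (¼)*(-4) = -1)
(Q(-2)*6)*B = (0*6)*(-1) = 0*(-1) = 0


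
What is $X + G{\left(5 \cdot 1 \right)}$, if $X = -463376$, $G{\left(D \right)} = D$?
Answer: $-463371$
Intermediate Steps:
$X + G{\left(5 \cdot 1 \right)} = -463376 + 5 \cdot 1 = -463376 + 5 = -463371$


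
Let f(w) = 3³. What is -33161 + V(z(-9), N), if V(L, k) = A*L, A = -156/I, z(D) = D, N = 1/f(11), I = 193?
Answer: -6398669/193 ≈ -33154.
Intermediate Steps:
f(w) = 27
N = 1/27 ≈ 0.037037
A = -156/193 ≈ -0.80829
V(L, k) = -156*L/193
-33161 + V(z(-9), N) = -33161 - 156/193*(-9) = -33161 + 1404/193 = -6398669/193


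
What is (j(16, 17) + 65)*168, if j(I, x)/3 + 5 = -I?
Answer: 336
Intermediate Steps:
j(I, x) = -15 - 3*I (j(I, x) = -15 + 3*(-I) = -15 - 3*I)
(j(16, 17) + 65)*168 = ((-15 - 3*16) + 65)*168 = ((-15 - 48) + 65)*168 = (-63 + 65)*168 = 2*168 = 336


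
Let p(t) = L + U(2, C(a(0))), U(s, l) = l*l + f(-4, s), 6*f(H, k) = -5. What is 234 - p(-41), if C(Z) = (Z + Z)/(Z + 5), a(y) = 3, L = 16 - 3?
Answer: 10621/48 ≈ 221.27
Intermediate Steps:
L = 13
f(H, k) = -5/6 (f(H, k) = (1/6)*(-5) = -5/6)
C(Z) = 2*Z/(5 + Z) (C(Z) = (2*Z)/(5 + Z) = 2*Z/(5 + Z))
U(s, l) = -5/6 + l**2 (U(s, l) = l*l - 5/6 = l**2 - 5/6 = -5/6 + l**2)
p(t) = 611/48 (p(t) = 13 + (-5/6 + (2*3/(5 + 3))**2) = 13 + (-5/6 + (2*3/8)**2) = 13 + (-5/6 + (2*3*(1/8))**2) = 13 + (-5/6 + (3/4)**2) = 13 + (-5/6 + 9/16) = 13 - 13/48 = 611/48)
234 - p(-41) = 234 - 1*611/48 = 234 - 611/48 = 10621/48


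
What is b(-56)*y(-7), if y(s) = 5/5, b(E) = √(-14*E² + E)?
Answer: 2*I*√10990 ≈ 209.67*I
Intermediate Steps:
b(E) = √(E - 14*E²)
y(s) = 1 (y(s) = 5*(⅕) = 1)
b(-56)*y(-7) = √(-56*(1 - 14*(-56)))*1 = √(-56*(1 + 784))*1 = √(-56*785)*1 = √(-43960)*1 = (2*I*√10990)*1 = 2*I*√10990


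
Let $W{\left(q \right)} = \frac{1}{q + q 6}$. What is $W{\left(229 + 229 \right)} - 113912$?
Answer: $- \frac{365201871}{3206} \approx -1.1391 \cdot 10^{5}$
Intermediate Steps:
$W{\left(q \right)} = \frac{1}{7 q}$ ($W{\left(q \right)} = \frac{1}{q + 6 q} = \frac{1}{7 q}$)
$W{\left(229 + 229 \right)} - 113912 = \frac{1}{7 \left(229 + 229\right)} - 113912 = \frac{1}{7 \cdot 458} - 113912 = \frac{1}{7} \cdot \frac{1}{458} - 113912 = \frac{1}{3206} - 113912 = - \frac{365201871}{3206}$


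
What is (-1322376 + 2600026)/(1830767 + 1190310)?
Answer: 1277650/3021077 ≈ 0.42291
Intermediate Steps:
(-1322376 + 2600026)/(1830767 + 1190310) = 1277650/3021077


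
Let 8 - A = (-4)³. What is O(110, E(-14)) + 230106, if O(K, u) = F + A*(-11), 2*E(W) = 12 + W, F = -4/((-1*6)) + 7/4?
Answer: 2751797/12 ≈ 2.2932e+5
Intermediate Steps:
F = 29/12 (F = -4/(-6) + 7*(¼) = -4*(-⅙) + 7/4 = ⅔ + 7/4 = 29/12 ≈ 2.4167)
A = 72 (A = 8 - 1*(-4)³ = 8 - 1*(-64) = 8 + 64 = 72)
E(W) = 6 + W/2 (E(W) = (12 + W)/2 = 6 + W/2)
O(K, u) = -9475/12 (O(K, u) = 29/12 + 72*(-11) = 29/12 - 792 = -9475/12)
O(110, E(-14)) + 230106 = -9475/12 + 230106 = 2751797/12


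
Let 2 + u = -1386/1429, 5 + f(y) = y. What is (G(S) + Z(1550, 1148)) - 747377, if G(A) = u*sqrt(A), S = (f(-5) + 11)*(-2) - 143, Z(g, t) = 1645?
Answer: -745732 - 4244*I*sqrt(145)/1429 ≈ -7.4573e+5 - 35.762*I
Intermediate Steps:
f(y) = -5 + y
u = -4244/1429 (u = -2 - 1386/1429 = -4244/1429 ≈ -2.9699)
S = -145 (S = ((-5 - 5) + 11)*(-2) - 143 = (-10 + 11)*(-2) - 143 = 1*(-2) - 143 = -2 - 143 = -145)
G(A) = -4244*sqrt(A)/1429
(G(S) + Z(1550, 1148)) - 747377 = (-4244*I*sqrt(145)/1429 + 1645) - 747377 = (1645 - 4244*I*sqrt(145)/1429) - 747377 = -745732 - 4244*I*sqrt(145)/1429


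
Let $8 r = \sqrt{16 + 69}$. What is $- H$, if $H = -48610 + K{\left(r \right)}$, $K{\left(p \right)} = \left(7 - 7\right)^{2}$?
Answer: $48610$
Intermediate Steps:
$r = \frac{\sqrt{85}}{8}$ ($r = \frac{\sqrt{16 + 69}}{8} = \frac{\sqrt{85}}{8} \approx 1.1524$)
$K{\left(p \right)} = 0$ ($K{\left(p \right)} = 0^{2} = 0$)
$H = -48610$ ($H = -48610 + 0 = -48610$)
$- H = \left(-1\right) \left(-48610\right) = 48610$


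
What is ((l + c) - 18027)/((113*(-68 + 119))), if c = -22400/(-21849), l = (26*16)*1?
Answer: -384760339/125915787 ≈ -3.0557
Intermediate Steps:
l = 416 (l = 416*1 = 416)
c = 22400/21849 (c = -22400*(-1/21849) = 22400/21849 ≈ 1.0252)
((l + c) - 18027)/((113*(-68 + 119))) = ((416 + 22400/21849) - 18027)/((113*(-68 + 119))) = (9111584/21849 - 18027)/((113*51)) = -384760339/21849/5763 = -384760339/21849*1/5763 = -384760339/125915787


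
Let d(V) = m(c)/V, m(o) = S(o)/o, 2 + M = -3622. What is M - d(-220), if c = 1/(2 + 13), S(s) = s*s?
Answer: -11959199/3300 ≈ -3624.0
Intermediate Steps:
M = -3624 (M = -2 - 3622 = -3624)
S(s) = s²
c = 1/15 ≈ 0.066667
m(o) = o (m(o) = o²/o = o)
d(V) = 1/(15*V)
M - d(-220) = -3624 - 1/(15*(-220)) = -3624 - (-1)/(15*220) = -3624 - 1*(-1/3300) = -3624 + 1/3300 = -11959199/3300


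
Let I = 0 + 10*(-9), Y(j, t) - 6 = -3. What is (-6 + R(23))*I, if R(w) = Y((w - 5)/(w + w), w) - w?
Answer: 2340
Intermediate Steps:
Y(j, t) = 3 (Y(j, t) = 6 - 3 = 3)
I = -90 (I = 0 - 90 = -90)
R(w) = 3 - w
(-6 + R(23))*I = (-6 + (3 - 1*23))*(-90) = (-6 + (3 - 23))*(-90) = (-6 - 20)*(-90) = -26*(-90) = 2340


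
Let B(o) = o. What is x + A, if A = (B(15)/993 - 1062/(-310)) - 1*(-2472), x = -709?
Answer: 90627251/51305 ≈ 1766.4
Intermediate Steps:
A = 127002496/51305 (A = (15/993 - 1062/(-310)) - 1*(-2472) = (15*(1/993) - 1062*(-1/310)) + 2472 = (5/331 + 531/155) + 2472 = 176536/51305 + 2472 = 127002496/51305 ≈ 2475.4)
x + A = -709 + 127002496/51305 = 90627251/51305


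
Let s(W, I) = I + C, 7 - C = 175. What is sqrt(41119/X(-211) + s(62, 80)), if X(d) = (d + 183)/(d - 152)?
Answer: sqrt(104466131)/14 ≈ 730.06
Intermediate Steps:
C = -168 (C = 7 - 1*175 = 7 - 175 = -168)
X(d) = (183 + d)/(-152 + d)
s(W, I) = -168 + I (s(W, I) = I - 168 = -168 + I)
sqrt(41119/X(-211) + s(62, 80)) = sqrt(41119/(((183 - 211)/(-152 - 211))) + (-168 + 80)) = sqrt(41119/((-28/(-363))) - 88) = sqrt(41119/((-1/363*(-28))) - 88) = sqrt(41119/(28/363) - 88) = sqrt(41119*(363/28) - 88) = sqrt(14926197/28 - 88) = sqrt(14923733/28) = sqrt(104466131)/14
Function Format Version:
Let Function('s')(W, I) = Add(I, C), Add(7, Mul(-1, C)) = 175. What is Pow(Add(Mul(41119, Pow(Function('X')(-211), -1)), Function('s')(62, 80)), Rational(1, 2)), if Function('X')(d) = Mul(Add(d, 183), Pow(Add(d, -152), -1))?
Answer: Mul(Rational(1, 14), Pow(104466131, Rational(1, 2))) ≈ 730.06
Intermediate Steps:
C = -168 (C = Add(7, Mul(-1, 175)) = Add(7, -175) = -168)
Function('X')(d) = Mul(Pow(Add(-152, d), -1), Add(183, d)) (Function('X')(d) = Mul(Add(183, d), Pow(Add(-152, d), -1)) = Mul(Pow(Add(-152, d), -1), Add(183, d)))
Function('s')(W, I) = Add(-168, I) (Function('s')(W, I) = Add(I, -168) = Add(-168, I))
Pow(Add(Mul(41119, Pow(Function('X')(-211), -1)), Function('s')(62, 80)), Rational(1, 2)) = Pow(Add(Mul(41119, Pow(Mul(Pow(Add(-152, -211), -1), Add(183, -211)), -1)), Add(-168, 80)), Rational(1, 2)) = Pow(Add(Mul(41119, Pow(Mul(Pow(-363, -1), -28), -1)), -88), Rational(1, 2)) = Pow(Add(Mul(41119, Pow(Mul(Rational(-1, 363), -28), -1)), -88), Rational(1, 2)) = Pow(Add(Mul(41119, Pow(Rational(28, 363), -1)), -88), Rational(1, 2)) = Pow(Add(Mul(41119, Rational(363, 28)), -88), Rational(1, 2)) = Pow(Add(Rational(14926197, 28), -88), Rational(1, 2)) = Pow(Rational(14923733, 28), Rational(1, 2)) = Mul(Rational(1, 14), Pow(104466131, Rational(1, 2)))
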